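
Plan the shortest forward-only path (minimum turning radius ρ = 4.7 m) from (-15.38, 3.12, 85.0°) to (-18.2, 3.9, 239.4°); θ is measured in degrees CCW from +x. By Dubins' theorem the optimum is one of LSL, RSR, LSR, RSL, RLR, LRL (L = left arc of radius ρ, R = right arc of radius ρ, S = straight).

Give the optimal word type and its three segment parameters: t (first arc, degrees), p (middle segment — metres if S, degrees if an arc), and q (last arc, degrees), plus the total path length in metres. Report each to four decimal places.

Let ψ = atan2(Δy, Δx) = atan2(0.78, -2.82) = 164.5388° be the start→goal bearing.
Normalize: d = |goal − start| / ρ = 2.925884/4.7 = 0.622529, α = (θ_start − ψ) mod 360° = 280.4612° = 4.894972 rad, β = (θ_goal − ψ) mod 360° = 74.8612° = 1.306575 rad.
Common terms: sin α = -0.983378, cos α = 0.181570, sin β = 0.965296, cos β = 0.261158, cos(α−β) = -0.901833, d² = 0.387542. Work in radians in the unit-radius frame; every candidate has L = ρ·(t + p + q).
LSL: p² = 2 + d² − 2cos(α−β) + 2d(sin α − sin β) = 1.764996; p = √p² = 1.328532; φ = atan2(cos β − cos α, d + sin α − sin β) = 3.081650 rad; t = (φ − α) mod 2π = 4.469864 rad, q = (β − φ) mod 2π = 4.508110 rad → L = 4.7·(4.469864 + 1.328532 + 4.508110) = 4.7·10.306505 = 48.440575 m
RSR: p² = 2 + d² − 2cos(α−β) + 2d(sin β − sin α) = 6.617418; p = √p² = 2.572434; φ = atan2(cos α − cos β, d − sin α + sin β) = -0.030944 rad; t = (α − φ) mod 2π = 4.925915 rad, q = (φ − β) mod 2π = 4.945667 rad → L = 4.7·(4.925915 + 2.572434 + 4.945667) = 4.7·12.444016 = 58.486877 m
LSR: p² = d² − 2 + 2cos(α−β) + 2d(sin α + sin β) = -3.438636 < 0 → infeasible
RSL: p² = d² − 2 + 2cos(α−β) − 2d(sin α + sin β) = -3.393610 < 0 → infeasible
RLR: c = (6 − d² + 2cos(α−β) + 2d(sin α − sin β))/8 = 0.172823; p = 2π − arccos c = 4.886084 rad; φ = atan2(cos α − cos β, d − sin α + sin β) = -0.030944 rad; t = (α − φ + p/2) mod 2π = 1.085772 rad, q = (α − β − t + p) mod 2π = 1.105523 rad → L = 4.7·(1.085772 + 4.886084 + 1.105523) = 4.7·7.077379 = 33.263683 m
LRL: c = (6 − d² + 2cos(α−β) − 2d(sin α − sin β))/8 = 0.779375; p = 2π − arccos c = 5.606057 rad; φ = atan2(cos β − cos α, d + sin α − sin β) = 3.081650 rad; t = (φ − α + p/2) mod 2π = 0.989707 rad, q = (β − α − t + p) mod 2π = 1.027953 rad → L = 4.7·(0.989707 + 5.606057 + 1.027953) = 4.7·7.623718 = 35.831474 m
Shortest: RLR with L = 33.263683 m ≈ 33.2637 m
Convert RLR to answer units (arcs ×180/π): t = 1.085772·180/π = 62.2102°, p = 4.886084·180/π = 279.9520°, q = 1.105523·180/π = 63.3418°, L = 33.2637 m.

RLR: t = 62.2102°, p = 279.9520°, q = 63.3418°, L = 33.2637 m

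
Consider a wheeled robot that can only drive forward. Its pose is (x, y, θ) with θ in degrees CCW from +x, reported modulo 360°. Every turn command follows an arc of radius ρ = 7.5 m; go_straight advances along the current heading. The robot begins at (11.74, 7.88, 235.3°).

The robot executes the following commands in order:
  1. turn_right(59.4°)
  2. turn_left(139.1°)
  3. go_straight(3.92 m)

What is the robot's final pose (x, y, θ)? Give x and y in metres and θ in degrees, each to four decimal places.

(1.9700, -10.8872, 315.0000°)

set_pose: (x, y, θ) = (11.7400, 7.8800, 235.3000°), ρ = 7.5
turn_right(59.4°): centre at ρ to the right, rotate −59.4° → (5.0377, 4.6688, 175.9000°)
turn_left(139.1°): centre at ρ to the left, rotate +139.1° → (-0.8018, -8.1153, 315.0000°)
go_straight(3.92): x += 3.92·cos θ, y += 3.92·sin θ → (1.9700, -10.8872, 315.0000°)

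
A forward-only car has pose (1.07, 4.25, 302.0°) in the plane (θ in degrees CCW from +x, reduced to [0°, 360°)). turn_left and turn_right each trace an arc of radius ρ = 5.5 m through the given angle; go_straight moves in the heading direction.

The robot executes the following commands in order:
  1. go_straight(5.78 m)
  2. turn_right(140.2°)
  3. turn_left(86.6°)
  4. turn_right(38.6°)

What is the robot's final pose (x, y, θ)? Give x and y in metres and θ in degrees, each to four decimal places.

set_pose: (x, y, θ) = (1.0700, 4.2500, 302.0000°), ρ = 5.5
go_straight(5.78): x += 5.78·cos θ, y += 5.78·sin θ → (4.1329, -0.6517, 302.0000°)
turn_right(140.2°): centre at ρ to the right, rotate −140.2° → (-2.2492, -8.7911, 161.8000°)
turn_left(86.6°): centre at ρ to the left, rotate +86.6° → (-9.0808, -11.9913, 248.4000°)
turn_right(38.6°): centre at ρ to the right, rotate −38.6° → (-11.4612, -14.7393, 209.8000°)

(-11.4612, -14.7393, 209.8000°)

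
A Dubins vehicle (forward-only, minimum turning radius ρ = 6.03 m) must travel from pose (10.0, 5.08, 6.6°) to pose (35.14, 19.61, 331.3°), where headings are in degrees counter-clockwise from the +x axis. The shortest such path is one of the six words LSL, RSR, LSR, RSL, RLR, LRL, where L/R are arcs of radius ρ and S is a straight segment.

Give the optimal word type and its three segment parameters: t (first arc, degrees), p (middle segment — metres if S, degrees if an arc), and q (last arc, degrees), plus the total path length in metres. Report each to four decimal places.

LSR: t = 32.8375°, p = 19.7799 m, q = 68.1375°, L = 30.4069 m

Let ψ = atan2(Δy, Δx) = atan2(14.53, 25.14) = 30.0263° be the start→goal bearing.
Normalize: d = |goal − start| / ρ = 29.036882/6.03 = 4.815403, α = (θ_start − ψ) mod 360° = 336.5737° = 5.874319 rad, β = (θ_goal − ψ) mod 360° = 301.2737° = 5.258217 rad.
Common terms: sin α = -0.397570, cos α = 0.917572, sin β = -0.854698, cos β = 0.519126, cos(α−β) = 0.816138, d² = 23.188109. Work in radians in the unit-radius frame; every candidate has L = ρ·(t + p + q).
LSL: p² = 2 + d² − 2cos(α−β) + 2d(sin α − sin β) = 27.958343; p = √p² = 5.287565; φ = atan2(cos β − cos α, d + sin α − sin β) = -0.075427 rad; t = (φ − α) mod 2π = 0.333440 rad, q = (β − φ) mod 2π = 5.333644 rad → L = 6.03·(0.333440 + 5.287565 + 5.333644) = 6.03·10.954649 = 66.056534 m
RSR: p² = 2 + d² − 2cos(α−β) + 2d(sin β − sin α) = 19.153324; p = √p² = 4.376451; φ = atan2(cos α − cos β, d − sin α + sin β) = 0.091169 rad; t = (α − φ) mod 2π = 5.783149 rad, q = (φ − β) mod 2π = 1.116137 rad → L = 6.03·(5.783149 + 4.376451 + 1.116137) = 6.03·11.275738 = 67.992698 m
LSR: p² = d² − 2 + 2cos(α−β) + 2d(sin α + sin β) = 10.760039; p = √p² = 3.280250; φ = atan2(−cos α − cos β, d + sin α + sin β) − atan2(−2, p) = 0.164256 rad; t = (φ − α) mod 2π = 0.573123 rad, q = (φ − β) mod 2π = 1.189224 rad → L = 6.03·(0.573123 + 3.280250 + 1.189224) = 6.03·5.042597 = 30.406862 m
RSL: p² = d² − 2 + 2cos(α−β) − 2d(sin α + sin β) = 34.880728; p = √p² = 5.905991; φ = atan2(cos α + cos β, d − sin α − sin β) − atan2(2, p) = -0.094021 rad; t = (α − φ) mod 2π = 5.968339 rad, q = (β − φ) mod 2π = 5.352238 rad → L = 6.03·(5.968339 + 5.905991 + 5.352238) = 6.03·17.226568 = 103.876207 m
RLR: c = (6 − d² + 2cos(α−β) + 2d(sin α − sin β))/8 = -1.394165, |c| > 1 → infeasible
LRL: c = (6 − d² + 2cos(α−β) − 2d(sin α − sin β))/8 = -2.494793, |c| > 1 → infeasible
Shortest: LSR with L = 30.406862 m ≈ 30.4069 m
Convert LSR to answer units (arcs ×180/π): t = 0.573123·180/π = 32.8375°, p = ρ·p = 6.03·3.280250 = 19.7799 m, q = 1.189224·180/π = 68.1375°, L = 30.4069 m.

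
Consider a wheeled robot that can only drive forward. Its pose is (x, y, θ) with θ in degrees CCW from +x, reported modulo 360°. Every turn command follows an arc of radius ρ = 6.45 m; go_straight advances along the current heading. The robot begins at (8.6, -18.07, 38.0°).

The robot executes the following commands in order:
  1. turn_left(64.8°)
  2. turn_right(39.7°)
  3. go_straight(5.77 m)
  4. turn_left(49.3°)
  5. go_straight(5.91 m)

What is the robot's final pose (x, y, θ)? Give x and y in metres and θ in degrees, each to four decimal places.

set_pose: (x, y, θ) = (8.6000, -18.0700, 38.0000°), ρ = 6.45
turn_left(64.8°): centre at ρ to the left, rotate +64.8° → (10.9187, -11.5583, 102.8000°)
turn_right(39.7°): centre at ρ to the right, rotate −39.7° → (11.4563, -7.2112, 63.1000°)
go_straight(5.77): x += 5.77·cos θ, y += 5.77·sin θ → (14.0669, -2.0655, 63.1000°)
turn_left(49.3°): centre at ρ to the left, rotate +49.3° → (14.2781, 3.3106, 112.4000°)
go_straight(5.91): x += 5.91·cos θ, y += 5.91·sin θ → (12.0260, 8.7747, 112.4000°)

(12.0260, 8.7747, 112.4000°)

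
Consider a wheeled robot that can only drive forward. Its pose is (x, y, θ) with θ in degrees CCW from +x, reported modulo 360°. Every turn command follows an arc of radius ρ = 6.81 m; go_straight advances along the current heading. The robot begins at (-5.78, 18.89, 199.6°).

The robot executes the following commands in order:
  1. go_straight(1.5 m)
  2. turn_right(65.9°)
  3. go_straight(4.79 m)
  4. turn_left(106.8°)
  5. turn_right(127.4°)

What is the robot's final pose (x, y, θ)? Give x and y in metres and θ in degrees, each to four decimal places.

set_pose: (x, y, θ) = (-5.7800, 18.8900, 199.6000°), ρ = 6.81
go_straight(1.5): x += 1.5·cos θ, y += 1.5·sin θ → (-7.1931, 18.3868, 199.6000°)
turn_right(65.9°): centre at ρ to the right, rotate −65.9° → (-14.4009, 20.0973, 133.7000°)
go_straight(4.79): x += 4.79·cos θ, y += 4.79·sin θ → (-17.7102, 23.5603, 133.7000°)
turn_left(106.8°): centre at ρ to the left, rotate +106.8° → (-28.5608, 22.2088, 240.5000°)
turn_right(127.4°): centre at ρ to the right, rotate −127.4° → (-40.7519, 22.8904, 113.1000°)

(-40.7519, 22.8904, 113.1000°)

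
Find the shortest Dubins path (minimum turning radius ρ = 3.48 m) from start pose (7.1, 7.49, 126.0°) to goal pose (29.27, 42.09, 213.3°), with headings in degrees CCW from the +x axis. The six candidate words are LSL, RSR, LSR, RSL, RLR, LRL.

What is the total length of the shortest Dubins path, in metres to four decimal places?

Let ψ = atan2(Δy, Δx) = atan2(34.60, 22.17) = 57.3502° be the start→goal bearing.
Normalize: d = |goal − start| / ρ = 41.093417/3.48 = 11.808453, α = (θ_start − ψ) mod 360° = 68.6498° = 1.198165 rad, β = (θ_goal − ψ) mod 360° = 155.9498° = 2.721837 rad.
Common terms: sin α = 0.931372, cos α = 0.364068, sin β = 0.407537, cos β = -0.913189, cos(α−β) = 0.047106, d² = 139.439564. Work in radians in the unit-radius frame; every candidate has L = ρ·(t + p + q).
LSL: p² = 2 + d² − 2cos(α−β) + 2d(sin α − sin β) = 153.716718; p = √p² = 12.398255; φ = atan2(cos β − cos α, d + sin α − sin β) = -0.103202 rad; t = (φ − α) mod 2π = 4.981819 rad, q = (β − φ) mod 2π = 2.825039 rad → L = 3.48·(4.981819 + 12.398255 + 2.825039) = 3.48·20.205112 = 70.313791 m
RSR: p² = 2 + d² − 2cos(α−β) + 2d(sin β − sin α) = 128.973985; p = √p² = 11.356671; φ = atan2(cos α − cos β, d − sin α + sin β) = 0.112706 rad; t = (α − φ) mod 2π = 1.085459 rad, q = (φ − β) mod 2π = 3.674054 rad → L = 3.48·(1.085459 + 11.356671 + 3.674054) = 3.48·16.116184 = 56.084321 m
LSR: p² = d² − 2 + 2cos(α−β) + 2d(sin α + sin β) = 169.154683; p = √p² = 13.005948; φ = atan2(−cos α − cos β, d + sin α + sin β) − atan2(−2, p) = 0.194323 rad; t = (φ − α) mod 2π = 5.279344 rad, q = (φ − β) mod 2π = 3.755671 rad → L = 3.48·(5.279344 + 13.005948 + 3.755671) = 3.48·22.040963 = 76.702550 m
RSL: p² = d² − 2 + 2cos(α−β) − 2d(sin α + sin β) = 105.912872; p = √p² = 10.291398; φ = atan2(cos α + cos β, d − sin α − sin β) − atan2(2, p) = -0.244346 rad; t = (α − φ) mod 2π = 1.442511 rad, q = (β − φ) mod 2π = 2.966183 rad → L = 3.48·(1.442511 + 10.291398 + 2.966183) = 3.48·14.700091 = 51.156318 m
RLR: c = (6 − d² + 2cos(α−β) + 2d(sin α − sin β))/8 = -15.121748, |c| > 1 → infeasible
LRL: c = (6 − d² + 2cos(α−β) − 2d(sin α − sin β))/8 = -18.214590, |c| > 1 → infeasible
Shortest: RSL with L = 51.156318 m ≈ 51.1563 m

51.1563 m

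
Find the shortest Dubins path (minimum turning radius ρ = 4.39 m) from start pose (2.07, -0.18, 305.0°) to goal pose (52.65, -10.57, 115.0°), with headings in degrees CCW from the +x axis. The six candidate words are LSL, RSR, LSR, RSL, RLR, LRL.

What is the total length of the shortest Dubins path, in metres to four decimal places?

58.4941 m

Let ψ = atan2(Δy, Δx) = atan2(-10.39, 50.58) = -11.6081° be the start→goal bearing.
Normalize: d = |goal − start| / ρ = 51.636116/4.39 = 11.762213, α = (θ_start − ψ) mod 360° = 316.6081° = 5.525853 rad, β = (θ_goal − ψ) mod 360° = 126.6081° = 2.209728 rad.
Common terms: sin α = -0.686985, cos α = 0.726671, sin β = 0.802734, cos β = -0.596338, cos(α−β) = -0.984808, d² = 138.349661. Work in radians in the unit-radius frame; every candidate has L = ρ·(t + p + q).
LSL: p² = 2 + d² − 2cos(α−β) + 2d(sin α − sin β) = 107.274495; p = √p² = 10.357340; φ = atan2(cos β − cos α, d + sin α − sin β) = -0.128086 rad; t = (φ − α) mod 2π = 0.629246 rad, q = (β − φ) mod 2π = 2.337814 rad → L = 4.39·(0.629246 + 10.357340 + 2.337814) = 4.39·13.324400 = 58.494115 m
RSR: p² = 2 + d² − 2cos(α−β) + 2d(sin β − sin α) = 177.364058; p = √p² = 13.317810; φ = atan2(cos α − cos β, d − sin α + sin β) = 0.099505 rad; t = (α − φ) mod 2π = 5.426348 rad, q = (φ − β) mod 2π = 4.172963 rad → L = 4.39·(5.426348 + 13.317810 + 4.172963) = 4.39·22.917121 = 100.606160 m
LSR: p² = d² − 2 + 2cos(α−β) + 2d(sin α + sin β) = 137.102958; p = √p² = 11.709097; φ = atan2(−cos α − cos β, d + sin α + sin β) − atan2(−2, p) = 0.158202 rad; t = (φ − α) mod 2π = 0.915535 rad, q = (φ − β) mod 2π = 4.231660 rad → L = 4.39·(0.915535 + 11.709097 + 4.231660) = 4.39·16.856292 = 73.999122 m
RSL: p² = d² − 2 + 2cos(α−β) − 2d(sin α + sin β) = 131.657133; p = √p² = 11.474194; φ = atan2(cos α + cos β, d − sin α − sin β) − atan2(2, p) = -0.161380 rad; t = (α − φ) mod 2π = 5.687233 rad, q = (β − φ) mod 2π = 2.371108 rad → L = 4.39·(5.687233 + 11.474194 + 2.371108) = 4.39·19.532535 = 85.747829 m
RLR: c = (6 − d² + 2cos(α−β) + 2d(sin α − sin β))/8 = -21.170507, |c| > 1 → infeasible
LRL: c = (6 − d² + 2cos(α−β) − 2d(sin α − sin β))/8 = -12.409312, |c| > 1 → infeasible
Shortest: LSL with L = 58.494115 m ≈ 58.4941 m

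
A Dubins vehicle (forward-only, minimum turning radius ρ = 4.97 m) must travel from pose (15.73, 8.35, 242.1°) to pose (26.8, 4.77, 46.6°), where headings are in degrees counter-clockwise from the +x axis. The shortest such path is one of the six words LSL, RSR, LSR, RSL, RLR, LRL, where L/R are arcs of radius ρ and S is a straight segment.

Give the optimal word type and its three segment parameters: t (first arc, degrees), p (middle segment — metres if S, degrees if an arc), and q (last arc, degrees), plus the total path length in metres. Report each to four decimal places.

LSL: t = 153.0648°, p = 3.7512 m, q = 11.4352°, L = 18.0204 m

Let ψ = atan2(Δy, Δx) = atan2(-3.58, 11.07) = -17.9210° be the start→goal bearing.
Normalize: d = |goal − start| / ρ = 11.634488/4.97 = 2.340943, α = (θ_start − ψ) mod 360° = 260.0210° = 4.538223 rad, β = (θ_goal − ψ) mod 360° = 64.5210° = 1.126104 rad.
Common terms: sin α = -0.984871, cos α = -0.173287, sin β = 0.902743, cos β = 0.430180, cos(α−β) = -0.963630, d² = 5.480015. Work in radians in the unit-radius frame; every candidate has L = ρ·(t + p + q).
LSL: p² = 2 + d² − 2cos(α−β) + 2d(sin α − sin β) = 0.569679; p = √p² = 0.754771; φ = atan2(cos β − cos α, d + sin α − sin β) = 0.926523 rad; t = (φ − α) mod 2π = 2.671485 rad, q = (β − φ) mod 2π = 0.199581 rad → L = 4.97·(2.671485 + 0.754771 + 0.199581) = 4.97·3.625837 = 18.020411 m
RSR: p² = 2 + d² − 2cos(α−β) + 2d(sin β − sin α) = 18.244873; p = √p² = 4.271402; φ = atan2(cos α − cos β, d − sin α + sin β) = -0.141755 rad; t = (α − φ) mod 2π = 4.679978 rad, q = (φ − β) mod 2π = 5.015326 rad → L = 4.97·(4.679978 + 4.271402 + 5.015326) = 4.97·13.966706 = 69.414528 m
LSR: p² = d² − 2 + 2cos(α−β) + 2d(sin α + sin β) = 1.168239; p = √p² = 1.080851; φ = atan2(−cos α − cos β, d + sin α + sin β) − atan2(−2, p) = 0.962091 rad; t = (φ − α) mod 2π = 2.707053 rad, q = (φ − β) mod 2π = 6.119172 rad → L = 4.97·(2.707053 + 1.080851 + 6.119172) = 4.97·9.907076 = 49.238170 m
RSL: p² = d² − 2 + 2cos(α−β) − 2d(sin α + sin β) = 1.937269; p = √p² = 1.391858; φ = atan2(cos α + cos β, d − sin α − sin β) − atan2(2, p) = -0.857183 rad; t = (α − φ) mod 2π = 5.395406 rad, q = (β − φ) mod 2π = 1.983287 rad → L = 4.97·(5.395406 + 1.391858 + 1.983287) = 4.97·8.770551 = 43.589639 m
RLR: c = (6 − d² + 2cos(α−β) + 2d(sin α − sin β))/8 = -1.280609, |c| > 1 → infeasible
LRL: c = (6 − d² + 2cos(α−β) − 2d(sin α − sin β))/8 = 0.928790; p = 2π − arccos c = 5.903524 rad; φ = atan2(cos β − cos α, d + sin α − sin β) = 0.926523 rad; t = (φ − α + p/2) mod 2π = 5.623247 rad, q = (β − α − t + p) mod 2π = 3.151343 rad → L = 4.97·(5.623247 + 5.903524 + 3.151343) = 4.97·14.678114 = 72.950229 m
Shortest: LSL with L = 18.020411 m ≈ 18.0204 m
Convert LSL to answer units (arcs ×180/π): t = 2.671485·180/π = 153.0648°, p = ρ·p = 4.97·0.754771 = 3.7512 m, q = 0.199581·180/π = 11.4352°, L = 18.0204 m.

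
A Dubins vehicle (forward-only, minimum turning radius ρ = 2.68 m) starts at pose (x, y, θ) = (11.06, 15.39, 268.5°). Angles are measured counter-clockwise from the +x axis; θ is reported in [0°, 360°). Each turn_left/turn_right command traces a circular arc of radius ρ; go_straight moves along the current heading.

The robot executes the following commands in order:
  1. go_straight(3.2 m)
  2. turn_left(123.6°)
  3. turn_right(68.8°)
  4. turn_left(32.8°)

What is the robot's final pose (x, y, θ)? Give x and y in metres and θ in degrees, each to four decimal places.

set_pose: (x, y, θ) = (11.0600, 15.3900, 268.5000°), ρ = 2.68
go_straight(3.2): x += 3.2·cos θ, y += 3.2·sin θ → (10.9762, 12.1911, 268.5000°)
turn_left(123.6°): centre at ρ to the left, rotate +123.6° → (15.0795, 9.8507, 392.1000° ≡ 32.1000°)
turn_right(68.8°): centre at ρ to the right, rotate −68.8° → (18.1052, 9.7291, -36.7000° ≡ 323.3000°)
turn_left(32.8°): centre at ρ to the left, rotate +32.8° → (19.5246, 9.2041, 356.1000°)

(19.5246, 9.2041, 356.1000°)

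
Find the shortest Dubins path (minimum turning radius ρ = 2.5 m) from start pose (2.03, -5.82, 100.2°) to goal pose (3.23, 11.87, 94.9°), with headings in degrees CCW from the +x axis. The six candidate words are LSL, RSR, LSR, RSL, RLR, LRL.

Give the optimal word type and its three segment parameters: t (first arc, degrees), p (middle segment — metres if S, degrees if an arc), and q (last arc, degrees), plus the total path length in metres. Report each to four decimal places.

Let ψ = atan2(Δy, Δx) = atan2(17.69, 1.20) = 86.1193° be the start→goal bearing.
Normalize: d = |goal − start| / ρ = 17.730654/2.5 = 7.092262, α = (θ_start − ψ) mod 360° = 14.0807° = 0.245755 rad, β = (θ_goal − ψ) mod 360° = 8.7807° = 0.153252 rad.
Common terms: sin α = 0.243288, cos α = 0.969954, sin β = 0.152653, cos β = 0.988280, cos(α−β) = 0.995725, d² = 50.300176. Work in radians in the unit-radius frame; every candidate has L = ρ·(t + p + q).
LSL: p² = 2 + d² − 2cos(α−β) + 2d(sin α − sin β) = 51.594346; p = √p² = 7.182920; φ = atan2(cos β − cos α, d + sin α − sin β) = 0.002551 rad; t = (φ − α) mod 2π = 6.039982 rad, q = (β − φ) mod 2π = 0.150701 rad → L = 2.5·(6.039982 + 7.182920 + 0.150701) = 2.5·13.373603 = 33.434008 m
RSR: p² = 2 + d² − 2cos(α−β) + 2d(sin β − sin α) = 49.023107; p = √p² = 7.001650; φ = atan2(cos α − cos β, d − sin α + sin β) = -0.002617 rad; t = (α − φ) mod 2π = 0.248372 rad, q = (φ − β) mod 2π = 6.127316 rad → L = 2.5·(0.248372 + 7.001650 + 6.127316) = 2.5·13.377338 = 33.443345 m
LSR: p² = d² − 2 + 2cos(α−β) + 2d(sin α + sin β) = 55.907868; p = √p² = 7.477156; φ = atan2(−cos α − cos β, d + sin α + sin β) − atan2(−2, p) = 0.005582 rad; t = (φ − α) mod 2π = 6.043012 rad, q = (φ − β) mod 2π = 6.135515 rad → L = 2.5·(6.043012 + 7.477156 + 6.135515) = 2.5·19.655683 = 49.139208 m
RSL: p² = d² − 2 + 2cos(α−β) − 2d(sin α + sin β) = 44.675383; p = √p² = 6.683965; φ = atan2(cos α + cos β, d − sin α − sin β) − atan2(2, p) = -0.006243 rad; t = (α − φ) mod 2π = 0.251998 rad, q = (β − φ) mod 2π = 0.159495 rad → L = 2.5·(0.251998 + 6.683965 + 0.159495) = 2.5·7.095457 = 17.738644 m
RLR: c = (6 − d² + 2cos(α−β) + 2d(sin α − sin β))/8 = -5.127888, |c| > 1 → infeasible
LRL: c = (6 − d² + 2cos(α−β) − 2d(sin α − sin β))/8 = -5.449293, |c| > 1 → infeasible
Shortest: RSL with L = 17.738644 m ≈ 17.7386 m
Convert RSL to answer units (arcs ×180/π): t = 0.251998·180/π = 14.4384°, p = ρ·p = 2.5·6.683965 = 16.7099 m, q = 0.159495·180/π = 9.1384°, L = 17.7386 m.

RSL: t = 14.4384°, p = 16.7099 m, q = 9.1384°, L = 17.7386 m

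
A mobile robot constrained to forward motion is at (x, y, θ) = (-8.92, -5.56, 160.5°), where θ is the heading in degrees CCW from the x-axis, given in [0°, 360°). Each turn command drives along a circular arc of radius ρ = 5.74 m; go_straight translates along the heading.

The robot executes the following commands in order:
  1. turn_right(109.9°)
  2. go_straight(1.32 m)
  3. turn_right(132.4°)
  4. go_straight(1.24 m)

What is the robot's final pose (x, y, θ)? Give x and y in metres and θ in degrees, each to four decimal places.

set_pose: (x, y, θ) = (-8.9200, -5.5600, 160.5000°), ρ = 5.74
turn_right(109.9°): centre at ρ to the right, rotate −109.9° → (-11.4394, 3.4941, 50.6000°)
go_straight(1.32): x += 1.32·cos θ, y += 1.32·sin θ → (-10.6016, 4.5141, 50.6000°)
turn_right(132.4°): centre at ρ to the right, rotate −132.4° → (-0.4848, 1.6895, -81.8000° ≡ 278.2000°)
go_straight(1.24): x += 1.24·cos θ, y += 1.24·sin θ → (-0.3079, 0.4621, 278.2000°)

(-0.3079, 0.4621, 278.2000°)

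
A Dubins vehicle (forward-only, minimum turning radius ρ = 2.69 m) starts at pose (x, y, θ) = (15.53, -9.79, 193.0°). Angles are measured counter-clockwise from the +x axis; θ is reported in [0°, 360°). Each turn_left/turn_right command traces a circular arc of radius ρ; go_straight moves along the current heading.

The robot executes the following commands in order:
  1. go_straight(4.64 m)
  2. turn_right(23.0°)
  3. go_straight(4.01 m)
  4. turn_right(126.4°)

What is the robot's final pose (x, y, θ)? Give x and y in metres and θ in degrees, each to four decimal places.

set_pose: (x, y, θ) = (15.5300, -9.7900, 193.0000°), ρ = 2.69
go_straight(4.64): x += 4.64·cos θ, y += 4.64·sin θ → (11.0089, -10.8338, 193.0000°)
turn_right(23.0°): centre at ρ to the right, rotate −23.0° → (9.9367, -10.8619, 170.0000°)
go_straight(4.01): x += 4.01·cos θ, y += 4.01·sin θ → (5.9876, -10.1655, 170.0000°)
turn_right(126.4°): centre at ρ to the right, rotate −126.4° → (4.5996, -5.5684, 43.6000°)

(4.5996, -5.5684, 43.6000°)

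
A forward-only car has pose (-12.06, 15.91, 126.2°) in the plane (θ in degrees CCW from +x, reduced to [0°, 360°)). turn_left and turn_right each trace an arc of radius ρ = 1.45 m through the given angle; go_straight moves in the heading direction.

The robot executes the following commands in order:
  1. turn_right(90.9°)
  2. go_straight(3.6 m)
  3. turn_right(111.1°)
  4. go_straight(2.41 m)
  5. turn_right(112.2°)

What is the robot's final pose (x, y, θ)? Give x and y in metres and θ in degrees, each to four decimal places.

(-7.5624, 15.0744, 172.0000°)

set_pose: (x, y, θ) = (-12.0600, 15.9100, 126.2000°), ρ = 1.45
turn_right(90.9°): centre at ρ to the right, rotate −90.9° → (-11.7278, 17.9498, 35.3000°)
go_straight(3.6): x += 3.6·cos θ, y += 3.6·sin θ → (-8.7897, 20.0301, 35.3000°)
turn_right(111.1°): centre at ρ to the right, rotate −111.1° → (-6.5461, 19.2024, -75.8000° ≡ 284.2000°)
go_straight(2.41): x += 2.41·cos θ, y += 2.41·sin θ → (-5.9549, 16.8660, 284.2000°)
turn_right(112.2°): centre at ρ to the right, rotate −112.2° → (-7.5624, 15.0744, 172.0000°)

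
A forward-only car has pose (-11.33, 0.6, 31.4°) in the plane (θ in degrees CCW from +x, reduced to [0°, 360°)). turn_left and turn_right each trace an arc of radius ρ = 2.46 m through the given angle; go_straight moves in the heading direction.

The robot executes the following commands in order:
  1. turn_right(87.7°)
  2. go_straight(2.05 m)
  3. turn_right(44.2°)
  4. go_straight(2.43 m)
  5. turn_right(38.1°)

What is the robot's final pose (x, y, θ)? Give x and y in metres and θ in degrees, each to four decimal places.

(-7.7269, -7.4398, 221.4000°)

set_pose: (x, y, θ) = (-11.3300, 0.6000, 31.4000°), ρ = 2.46
turn_right(87.7°): centre at ρ to the right, rotate −87.7° → (-8.0017, -0.1348, -56.3000° ≡ 303.7000°)
go_straight(2.05): x += 2.05·cos θ, y += 2.05·sin θ → (-6.8643, -1.8403, 303.7000°)
turn_right(44.2°): centre at ρ to the right, rotate −44.2° → (-6.4921, -3.6535, 259.5000°)
go_straight(2.43): x += 2.43·cos θ, y += 2.43·sin θ → (-6.9349, -6.0428, 259.5000°)
turn_right(38.1°): centre at ρ to the right, rotate −38.1° → (-7.7269, -7.4398, 221.4000°)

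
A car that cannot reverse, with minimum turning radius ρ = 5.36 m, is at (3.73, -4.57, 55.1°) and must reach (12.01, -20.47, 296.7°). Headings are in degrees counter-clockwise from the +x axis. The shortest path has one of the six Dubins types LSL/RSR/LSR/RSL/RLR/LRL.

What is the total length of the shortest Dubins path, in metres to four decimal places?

26.7113 m

Let ψ = atan2(Δy, Δx) = atan2(-15.90, 8.28) = -62.4915° be the start→goal bearing.
Normalize: d = |goal − start| / ρ = 17.926751/5.36 = 3.344543, α = (θ_start − ψ) mod 360° = 117.5915° = 2.052360 rad, β = (θ_goal − ψ) mod 360° = 359.1915° = 6.269075 rad.
Common terms: sin α = 0.886272, cos α = -0.463165, sin β = -0.014110, cos β = 0.999900, cos(α−β) = -0.475624, d² = 11.185968. Work in radians in the unit-radius frame; every candidate has L = ρ·(t + p + q).
LSL: p² = 2 + d² − 2cos(α−β) + 2d(sin α − sin β) = 20.159948; p = √p² = 4.489983; φ = atan2(cos β − cos α, d + sin α − sin β) = 0.331912 rad; t = (φ − α) mod 2π = 4.562738 rad, q = (β − φ) mod 2π = 5.937163 rad → L = 5.36·(4.562738 + 4.489983 + 5.937163) = 5.36·14.989884 = 80.345778 m
RSR: p² = 2 + d² − 2cos(α−β) + 2d(sin β − sin α) = 8.114486; p = √p² = 2.848594; φ = atan2(cos α − cos β, d − sin α + sin β) = -0.539387 rad; t = (α − φ) mod 2π = 2.591746 rad, q = (φ − β) mod 2π = 5.757909 rad → L = 5.36·(2.591746 + 2.848594 + 5.757909) = 5.36·11.198249 = 60.022613 m
LSR: p² = d² − 2 + 2cos(α−β) + 2d(sin α + sin β) = 14.068688; p = √p² = 3.750825; φ = atan2(−cos α − cos β, d + sin α + sin β) − atan2(−2, p) = 0.363259 rad; t = (φ − α) mod 2π = 4.594085 rad, q = (φ − β) mod 2π = 0.377369 rad → L = 5.36·(4.594085 + 3.750825 + 0.377369) = 5.36·8.722279 = 46.751415 m
RSL: p² = d² − 2 + 2cos(α−β) − 2d(sin α + sin β) = 2.400752; p = √p² = 1.549436; φ = atan2(cos α + cos β, d − sin α − sin β) − atan2(2, p) = -0.697887 rad; t = (α − φ) mod 2π = 2.750247 rad, q = (β − φ) mod 2π = 0.683777 rad → L = 5.36·(2.750247 + 1.549436 + 0.683777) = 5.36·4.983460 = 26.711344 m
RLR: c = (6 − d² + 2cos(α−β) + 2d(sin α − sin β))/8 = -0.014311; p = 2π − arccos c = 4.698078 rad; φ = atan2(cos α − cos β, d − sin α + sin β) = -0.539387 rad; t = (α − φ + p/2) mod 2π = 4.940785 rad, q = (α − β − t + p) mod 2π = 1.823763 rad → L = 5.36·(4.940785 + 4.698078 + 1.823763) = 5.36·11.462625 = 61.439672 m
LRL: c = (6 − d² + 2cos(α−β) − 2d(sin α − sin β))/8 = -1.519994, |c| > 1 → infeasible
Shortest: RSL with L = 26.711344 m ≈ 26.7113 m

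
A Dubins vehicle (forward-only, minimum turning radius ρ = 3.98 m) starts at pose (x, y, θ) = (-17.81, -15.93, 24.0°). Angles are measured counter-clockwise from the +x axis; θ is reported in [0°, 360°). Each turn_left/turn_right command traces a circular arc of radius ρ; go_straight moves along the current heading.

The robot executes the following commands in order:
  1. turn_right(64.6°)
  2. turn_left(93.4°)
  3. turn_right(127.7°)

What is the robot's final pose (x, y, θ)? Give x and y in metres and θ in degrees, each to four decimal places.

set_pose: (x, y, θ) = (-17.8100, -15.9300, 24.0000°), ρ = 3.98
turn_right(64.6°): centre at ρ to the right, rotate −64.6° → (-13.6011, -16.5440, -40.6000° ≡ 319.4000°)
turn_left(93.4°): centre at ρ to the left, rotate +93.4° → (-7.8408, -15.9284, 412.8000° ≡ 52.8000°)
turn_right(127.7°): centre at ρ to the right, rotate −127.7° → (-0.8281, -17.2979, -74.9000° ≡ 285.1000°)

(-0.8281, -17.2979, 285.1000°)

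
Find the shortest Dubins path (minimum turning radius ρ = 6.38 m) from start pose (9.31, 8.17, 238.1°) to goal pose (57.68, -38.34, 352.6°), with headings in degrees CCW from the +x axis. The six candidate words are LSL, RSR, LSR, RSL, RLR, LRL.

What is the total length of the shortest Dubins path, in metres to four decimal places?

69.9458 m

Let ψ = atan2(Δy, Δx) = atan2(-46.51, 48.37) = -43.8769° be the start→goal bearing.
Normalize: d = |goal − start| / ρ = 67.103182/6.38 = 10.517740, α = (θ_start − ψ) mod 360° = 281.9769° = 4.921426 rad, β = (θ_goal − ψ) mod 360° = 36.4769° = 0.636643 rad.
Common terms: sin α = -0.978231, cos α = 0.207518, sin β = 0.594499, cos β = 0.804096, cos(α−β) = -0.414693, d² = 110.622856. Work in radians in the unit-radius frame; every candidate has L = ρ·(t + p + q).
LSL: p² = 2 + d² − 2cos(α−β) + 2d(sin α − sin β) = 80.369105; p = √p² = 8.964882; φ = atan2(cos β − cos α, d + sin α − sin β) = 0.066595 rad; t = (φ − α) mod 2π = 1.428355 rad, q = (β − φ) mod 2π = 0.570047 rad → L = 6.38·(1.428355 + 8.964882 + 0.570047) = 6.38·10.963284 = 69.945750 m
RSR: p² = 2 + d² − 2cos(α−β) + 2d(sin β − sin α) = 146.535381; p = √p² = 12.105180; φ = atan2(cos α − cos β, d − sin α + sin β) = -0.049303 rad; t = (α − φ) mod 2π = 4.970729 rad, q = (φ − β) mod 2π = 5.597240 rad → L = 6.38·(4.970729 + 12.105180 + 5.597240) = 6.38·22.673149 = 144.654688 m
LSR: p² = d² − 2 + 2cos(α−β) + 2d(sin α + sin β) = 99.721481; p = √p² = 9.986064; φ = atan2(−cos α − cos β, d + sin α + sin β) − atan2(−2, p) = 0.098170 rad; t = (φ − α) mod 2π = 1.459929 rad, q = (φ − β) mod 2π = 5.744713 rad → L = 6.38·(1.459929 + 9.986064 + 5.744713) = 6.38·17.190706 = 109.676705 m
RSL: p² = d² − 2 + 2cos(α−β) − 2d(sin α + sin β) = 115.865459; p = √p² = 10.764082; φ = atan2(cos α + cos β, d − sin α − sin β) − atan2(2, p) = -0.091177 rad; t = (α − φ) mod 2π = 5.012603 rad, q = (β − φ) mod 2π = 0.727820 rad → L = 6.38·(5.012603 + 10.764082 + 0.727820) = 6.38·16.504505 = 105.298739 m
RLR: c = (6 − d² + 2cos(α−β) + 2d(sin α − sin β))/8 = -17.316923, |c| > 1 → infeasible
LRL: c = (6 − d² + 2cos(α−β) − 2d(sin α − sin β))/8 = -9.046138, |c| > 1 → infeasible
Shortest: LSL with L = 69.945750 m ≈ 69.9458 m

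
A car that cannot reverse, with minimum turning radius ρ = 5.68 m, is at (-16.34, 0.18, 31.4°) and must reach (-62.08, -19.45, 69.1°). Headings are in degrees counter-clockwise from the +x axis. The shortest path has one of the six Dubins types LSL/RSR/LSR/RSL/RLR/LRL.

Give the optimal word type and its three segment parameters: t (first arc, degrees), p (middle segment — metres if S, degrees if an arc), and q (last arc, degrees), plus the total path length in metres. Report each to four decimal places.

Let ψ = atan2(Δy, Δx) = atan2(-19.63, -45.74) = -156.7727° be the start→goal bearing.
Normalize: d = |goal − start| / ρ = 49.774336/5.68 = 8.763087, α = (θ_start − ψ) mod 360° = 188.1727° = 3.284233 rad, β = (θ_goal − ψ) mod 360° = 225.8727° = 3.942222 rad.
Common terms: sin α = -0.142157, cos α = -0.989844, sin β = -0.717795, cos β = -0.696255, cos(α−β) = 0.791224, d² = 76.791699. Work in radians in the unit-radius frame; every candidate has L = ρ·(t + p + q).
LSL: p² = 2 + d² − 2cos(α−β) + 2d(sin α − sin β) = 87.297973; p = √p² = 9.343338; φ = atan2(cos β − cos α, d + sin α − sin β) = 0.031427 rad; t = (φ − α) mod 2π = 3.030380 rad, q = (β − φ) mod 2π = 3.910795 rad → L = 5.68·(3.030380 + 9.343338 + 3.910795) = 5.68·16.284513 = 92.496033 m
RSR: p² = 2 + d² − 2cos(α−β) + 2d(sin β − sin α) = 67.120531; p = √p² = 8.192712; φ = atan2(cos α − cos β, d − sin α + sin β) = -0.035843 rad; t = (α − φ) mod 2π = 3.320076 rad, q = (φ − β) mod 2π = 2.305120 rad → L = 5.68·(3.320076 + 8.192712 + 2.305120) = 5.68·13.817908 = 78.485719 m
LSR: p² = d² − 2 + 2cos(α−β) + 2d(sin α + sin β) = 61.302482; p = √p² = 7.829590; φ = atan2(−cos α − cos β, d + sin α + sin β) − atan2(−2, p) = 0.460288 rad; t = (φ − α) mod 2π = 3.459240 rad, q = (φ − β) mod 2π = 2.801251 rad → L = 5.68·(3.459240 + 7.829590 + 2.801251) = 5.68·14.090081 = 80.031658 m
RSL: p² = d² − 2 + 2cos(α−β) − 2d(sin α + sin β) = 91.445809; p = √p² = 9.562730; φ = atan2(cos α + cos β, d − sin α − sin β) − atan2(2, p) = -0.379628 rad; t = (α − φ) mod 2π = 3.663861 rad, q = (β − φ) mod 2π = 4.321850 rad → L = 5.68·(3.663861 + 9.562730 + 4.321850) = 5.68·17.548440 = 99.675142 m
RLR: c = (6 − d² + 2cos(α−β) + 2d(sin α − sin β))/8 = -7.390066, |c| > 1 → infeasible
LRL: c = (6 − d² + 2cos(α−β) − 2d(sin α − sin β))/8 = -9.912247, |c| > 1 → infeasible
Shortest: RSR with L = 78.485719 m ≈ 78.4857 m
Convert RSR to answer units (arcs ×180/π): t = 3.320076·180/π = 190.2263°, p = ρ·p = 5.68·8.192712 = 46.5346 m, q = 2.305120·180/π = 132.0737°, L = 78.4857 m.

RSR: t = 190.2263°, p = 46.5346 m, q = 132.0737°, L = 78.4857 m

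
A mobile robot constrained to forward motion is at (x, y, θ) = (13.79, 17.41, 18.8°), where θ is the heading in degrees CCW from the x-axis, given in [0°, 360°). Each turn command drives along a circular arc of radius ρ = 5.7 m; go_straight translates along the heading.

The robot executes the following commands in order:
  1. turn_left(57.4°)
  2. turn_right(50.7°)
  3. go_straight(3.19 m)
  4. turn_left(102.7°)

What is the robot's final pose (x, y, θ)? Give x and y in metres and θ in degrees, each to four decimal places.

(25.4748, 35.2743, 128.2000°)

set_pose: (x, y, θ) = (13.7900, 17.4100, 18.8000°), ρ = 5.7
turn_left(57.4°): centre at ρ to the left, rotate +57.4° → (17.4886, 21.4463, 76.2000°)
turn_right(50.7°): centre at ρ to the right, rotate −50.7° → (20.5701, 25.2314, 25.5000°)
go_straight(3.19): x += 3.19·cos θ, y += 3.19·sin θ → (23.4494, 26.6047, 25.5000°)
turn_left(102.7°): centre at ρ to the left, rotate +102.7° → (25.4748, 35.2743, 128.2000°)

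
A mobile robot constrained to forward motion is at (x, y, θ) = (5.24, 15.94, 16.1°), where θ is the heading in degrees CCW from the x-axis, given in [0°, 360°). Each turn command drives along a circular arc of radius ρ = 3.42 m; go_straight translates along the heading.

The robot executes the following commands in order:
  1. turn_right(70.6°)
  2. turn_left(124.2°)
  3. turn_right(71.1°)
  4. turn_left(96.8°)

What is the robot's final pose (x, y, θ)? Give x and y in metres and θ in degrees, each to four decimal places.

set_pose: (x, y, θ) = (5.2400, 15.9400, 16.1000°), ρ = 3.42
turn_right(70.6°): centre at ρ to the right, rotate −70.6° → (8.9727, 14.6401, -54.5000° ≡ 305.5000°)
turn_left(124.2°): centre at ρ to the left, rotate +124.2° → (14.9645, 15.4396, 429.7000° ≡ 69.7000°)
turn_right(71.1°): centre at ρ to the right, rotate −71.1° → (18.2557, 17.6721, -1.4000° ≡ 358.6000°)
turn_left(96.8°): centre at ρ to the left, rotate +96.8° → (21.7441, 21.4129, 455.4000° ≡ 95.4000°)

(21.7441, 21.4129, 95.4000°)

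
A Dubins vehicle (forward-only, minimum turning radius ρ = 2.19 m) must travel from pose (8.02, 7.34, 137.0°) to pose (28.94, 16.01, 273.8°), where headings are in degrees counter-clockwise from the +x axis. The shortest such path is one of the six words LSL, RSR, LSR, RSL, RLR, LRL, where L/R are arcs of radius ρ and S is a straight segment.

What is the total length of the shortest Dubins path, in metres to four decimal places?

27.1106 m

Let ψ = atan2(Δy, Δx) = atan2(8.67, 20.92) = 22.5109° be the start→goal bearing.
Normalize: d = |goal − start| / ρ = 22.645426/2.19 = 10.340377, α = (θ_start − ψ) mod 360° = 114.4891° = 1.998212 rad, β = (θ_goal − ψ) mod 360° = 251.2891° = 4.385823 rad.
Common terms: sin α = 0.910040, cos α = -0.414521, sin β = -0.947149, cos β = -0.320793, cos(α−β) = -0.728969, d² = 106.923396. Work in radians in the unit-radius frame; every candidate has L = ρ·(t + p + q).
LSL: p² = 2 + d² − 2cos(α−β) + 2d(sin α − sin β) = 148.789410; p = √p² = 12.197926; φ = atan2(cos β − cos α, d + sin α − sin β) = 0.007684 rad; t = (φ − α) mod 2π = 4.292657 rad, q = (β − φ) mod 2π = 4.378139 rad → L = 2.19·(4.292657 + 12.197926 + 4.378139) = 2.19·20.868722 = 45.702502 m
RSR: p² = 2 + d² − 2cos(α−β) + 2d(sin β − sin α) = 71.973257; p = √p² = 8.483705; φ = atan2(cos α − cos β, d − sin α + sin β) = -0.011048 rad; t = (α − φ) mod 2π = 2.009260 rad, q = (φ − β) mod 2π = 1.886314 rad → L = 2.19·(2.009260 + 8.483705 + 1.886314) = 2.19·12.379280 = 27.110624 m
LSR: p² = d² − 2 + 2cos(α−β) + 2d(sin α + sin β) = 102.698008; p = √p² = 10.134003; φ = atan2(−cos α − cos β, d + sin α + sin β) − atan2(−2, p) = 0.266098 rad; t = (φ − α) mod 2π = 4.551071 rad, q = (φ − β) mod 2π = 2.163460 rad → L = 2.19·(4.551071 + 10.134003 + 2.163460) = 2.19·16.848534 = 36.898288 m
RSL: p² = d² − 2 + 2cos(α−β) − 2d(sin α + sin β) = 104.232910; p = √p² = 10.209452; φ = atan2(cos α + cos β, d − sin α − sin β) − atan2(2, p) = -0.264186 rad; t = (α − φ) mod 2π = 2.262398 rad, q = (β − φ) mod 2π = 4.650008 rad → L = 2.19·(2.262398 + 10.209452 + 4.650008) = 2.19·17.121858 = 37.496869 m
RLR: c = (6 − d² + 2cos(α−β) + 2d(sin α − sin β))/8 = -7.996657, |c| > 1 → infeasible
LRL: c = (6 − d² + 2cos(α−β) − 2d(sin α − sin β))/8 = -17.598676, |c| > 1 → infeasible
Shortest: RSR with L = 27.110624 m ≈ 27.1106 m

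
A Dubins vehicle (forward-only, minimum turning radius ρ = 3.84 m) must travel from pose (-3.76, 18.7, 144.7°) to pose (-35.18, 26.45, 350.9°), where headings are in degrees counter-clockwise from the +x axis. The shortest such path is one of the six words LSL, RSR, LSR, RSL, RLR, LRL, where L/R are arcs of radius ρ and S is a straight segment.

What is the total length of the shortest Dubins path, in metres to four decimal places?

44.8536 m

Let ψ = atan2(Δy, Δx) = atan2(7.75, -31.42) = 166.1441° be the start→goal bearing.
Normalize: d = |goal − start| / ρ = 32.361689/3.84 = 8.427523, α = (θ_start − ψ) mod 360° = 338.5559° = 5.908915 rad, β = (θ_goal − ψ) mod 360° = 184.7559° = 3.224599 rad.
Common terms: sin α = -0.365593, cos α = 0.930775, sin β = -0.082911, cos β = -0.996557, cos(α−β) = -0.897258, d² = 71.023146. Work in radians in the unit-radius frame; every candidate has L = ρ·(t + p + q).
LSL: p² = 2 + d² − 2cos(α−β) + 2d(sin α − sin β) = 70.053033; p = √p² = 8.369769; φ = atan2(cos β − cos α, d + sin α − sin β) = -0.232358 rad; t = (φ − α) mod 2π = 0.141912 rad, q = (β − φ) mod 2π = 3.456957 rad → L = 3.84·(0.141912 + 8.369769 + 3.456957) = 3.84·11.968638 = 45.959569 m
RSR: p² = 2 + d² − 2cos(α−β) + 2d(sin β − sin α) = 79.582293; p = √p² = 8.920891; φ = atan2(cos α − cos β, d − sin α + sin β) = 0.217764 rad; t = (α − φ) mod 2π = 5.691151 rad, q = (φ − β) mod 2π = 3.276351 rad → L = 3.84·(5.691151 + 8.920891 + 3.276351) = 3.84·17.888392 = 68.691427 m
LSR: p² = d² − 2 + 2cos(α−β) + 2d(sin α + sin β) = 59.669071; p = √p² = 7.724576; φ = atan2(−cos α − cos β, d + sin α + sin β) − atan2(−2, p) = 0.261595 rad; t = (φ − α) mod 2π = 0.635865 rad, q = (φ − β) mod 2π = 3.320181 rad → L = 3.84·(0.635865 + 7.724576 + 3.320181) = 3.84·11.680622 = 44.853589 m
RSL: p² = d² − 2 + 2cos(α−β) − 2d(sin α + sin β) = 74.788187; p = √p² = 8.648016; φ = atan2(cos α + cos β, d − sin α − sin β) − atan2(2, p) = -0.234682 rad; t = (α − φ) mod 2π = 6.143597 rad, q = (β − φ) mod 2π = 3.459281 rad → L = 3.84·(6.143597 + 8.648016 + 3.459281) = 3.84·18.250895 = 70.083436 m
RLR: c = (6 − d² + 2cos(α−β) + 2d(sin α − sin β))/8 = -8.947787, |c| > 1 → infeasible
LRL: c = (6 − d² + 2cos(α−β) − 2d(sin α − sin β))/8 = -7.756629, |c| > 1 → infeasible
Shortest: LSR with L = 44.853589 m ≈ 44.8536 m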